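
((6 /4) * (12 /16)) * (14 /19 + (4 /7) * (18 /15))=4257 /2660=1.60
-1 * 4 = -4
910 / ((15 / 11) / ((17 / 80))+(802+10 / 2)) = 170170 / 152109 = 1.12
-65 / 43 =-1.51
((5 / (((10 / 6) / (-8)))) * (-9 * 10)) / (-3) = -720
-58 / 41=-1.41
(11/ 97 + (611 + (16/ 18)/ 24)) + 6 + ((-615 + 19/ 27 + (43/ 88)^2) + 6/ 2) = 123573539/ 20281536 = 6.09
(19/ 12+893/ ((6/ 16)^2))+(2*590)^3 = 59149380665/ 36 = 1643038351.81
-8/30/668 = -1/2505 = -0.00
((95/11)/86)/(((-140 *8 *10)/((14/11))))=-19/1664960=-0.00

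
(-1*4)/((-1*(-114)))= -2/57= -0.04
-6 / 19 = -0.32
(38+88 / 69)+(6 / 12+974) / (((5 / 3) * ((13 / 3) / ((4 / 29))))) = 7529008 / 130065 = 57.89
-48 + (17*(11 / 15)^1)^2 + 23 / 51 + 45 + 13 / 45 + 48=85492 / 425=201.16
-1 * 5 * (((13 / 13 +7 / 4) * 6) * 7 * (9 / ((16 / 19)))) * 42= -4147605 / 16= -259225.31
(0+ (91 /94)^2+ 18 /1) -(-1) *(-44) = -221455 /8836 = -25.06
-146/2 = -73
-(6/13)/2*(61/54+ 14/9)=-145/234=-0.62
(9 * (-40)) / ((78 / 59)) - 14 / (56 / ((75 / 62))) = -878895 / 3224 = -272.61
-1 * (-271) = 271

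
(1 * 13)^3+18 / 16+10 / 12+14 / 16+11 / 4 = 26431 / 12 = 2202.58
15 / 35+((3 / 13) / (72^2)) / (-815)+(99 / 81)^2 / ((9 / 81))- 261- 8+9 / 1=-31542925447 / 128157120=-246.13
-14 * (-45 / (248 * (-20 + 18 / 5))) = -1575 / 10168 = -0.15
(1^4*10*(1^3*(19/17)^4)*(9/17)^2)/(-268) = -52780005/3234434246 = -0.02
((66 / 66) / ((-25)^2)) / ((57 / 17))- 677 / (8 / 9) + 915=43712011 / 285000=153.38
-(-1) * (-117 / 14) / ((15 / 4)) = -78 / 35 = -2.23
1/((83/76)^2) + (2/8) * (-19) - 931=-25762423/27556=-934.91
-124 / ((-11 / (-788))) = -8882.91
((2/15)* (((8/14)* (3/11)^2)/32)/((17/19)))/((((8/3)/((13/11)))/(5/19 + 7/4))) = 1053/5962880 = 0.00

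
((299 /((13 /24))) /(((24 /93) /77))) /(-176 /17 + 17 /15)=-41999265 /2351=-17864.43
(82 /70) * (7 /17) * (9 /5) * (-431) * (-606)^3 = 35393336799624 /425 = 83278439528.53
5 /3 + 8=29 /3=9.67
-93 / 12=-31 / 4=-7.75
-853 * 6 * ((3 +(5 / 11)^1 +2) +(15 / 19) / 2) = -6256755 / 209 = -29936.63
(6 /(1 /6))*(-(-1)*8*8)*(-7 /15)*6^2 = -193536 /5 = -38707.20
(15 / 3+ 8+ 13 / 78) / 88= 79 / 528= 0.15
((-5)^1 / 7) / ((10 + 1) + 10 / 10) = -5 / 84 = -0.06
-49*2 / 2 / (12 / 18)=-147 / 2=-73.50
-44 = -44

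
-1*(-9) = 9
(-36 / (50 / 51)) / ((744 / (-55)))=1683 / 620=2.71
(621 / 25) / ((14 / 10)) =621 / 35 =17.74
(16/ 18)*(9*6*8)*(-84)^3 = -227598336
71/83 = 0.86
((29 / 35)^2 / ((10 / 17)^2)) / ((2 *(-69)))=-243049 / 16905000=-0.01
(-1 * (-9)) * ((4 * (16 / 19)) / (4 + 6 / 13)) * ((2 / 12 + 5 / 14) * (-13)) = -178464 / 3857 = -46.27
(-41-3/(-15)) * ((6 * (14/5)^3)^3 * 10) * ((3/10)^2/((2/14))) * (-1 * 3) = 86033590538821632/48828125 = 1761967934.24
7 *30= 210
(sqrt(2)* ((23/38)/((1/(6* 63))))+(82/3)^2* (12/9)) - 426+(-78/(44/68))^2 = 4347* sqrt(2)/19+49336126/3267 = 15424.91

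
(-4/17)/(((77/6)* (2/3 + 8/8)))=-72/6545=-0.01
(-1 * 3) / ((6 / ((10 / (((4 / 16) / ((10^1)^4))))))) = -200000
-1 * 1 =-1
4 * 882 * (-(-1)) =3528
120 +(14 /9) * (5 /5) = 1094 /9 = 121.56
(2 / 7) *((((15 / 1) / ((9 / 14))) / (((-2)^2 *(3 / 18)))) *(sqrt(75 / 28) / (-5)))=-5 *sqrt(21) / 7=-3.27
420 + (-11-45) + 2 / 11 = 364.18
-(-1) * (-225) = -225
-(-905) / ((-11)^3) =-905 / 1331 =-0.68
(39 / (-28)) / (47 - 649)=39 / 16856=0.00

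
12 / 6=2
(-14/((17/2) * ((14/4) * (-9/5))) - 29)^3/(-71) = 334.30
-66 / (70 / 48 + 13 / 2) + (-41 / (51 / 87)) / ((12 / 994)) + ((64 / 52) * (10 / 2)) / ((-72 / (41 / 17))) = -4408317689 / 759798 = -5801.96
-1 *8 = -8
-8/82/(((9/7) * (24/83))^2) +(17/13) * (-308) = -403.48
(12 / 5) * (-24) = -288 / 5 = -57.60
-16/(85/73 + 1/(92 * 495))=-53190720/3870973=-13.74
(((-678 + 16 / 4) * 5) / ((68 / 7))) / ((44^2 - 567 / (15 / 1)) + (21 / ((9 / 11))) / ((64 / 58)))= -2830800 / 15679117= -0.18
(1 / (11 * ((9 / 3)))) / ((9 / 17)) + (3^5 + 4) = 73376 / 297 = 247.06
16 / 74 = 8 / 37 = 0.22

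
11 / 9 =1.22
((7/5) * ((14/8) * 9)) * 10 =441/2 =220.50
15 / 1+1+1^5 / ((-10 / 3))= 157 / 10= 15.70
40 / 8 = 5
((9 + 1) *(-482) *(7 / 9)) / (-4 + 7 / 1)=-33740 / 27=-1249.63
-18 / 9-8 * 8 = -66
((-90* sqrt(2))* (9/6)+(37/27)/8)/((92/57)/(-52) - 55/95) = 312.71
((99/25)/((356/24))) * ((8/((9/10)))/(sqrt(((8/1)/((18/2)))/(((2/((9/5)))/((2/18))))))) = 1584 * sqrt(5)/445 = 7.96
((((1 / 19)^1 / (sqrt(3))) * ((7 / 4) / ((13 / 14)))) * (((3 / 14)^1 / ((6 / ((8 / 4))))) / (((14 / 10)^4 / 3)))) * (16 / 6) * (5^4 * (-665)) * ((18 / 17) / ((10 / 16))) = -37500000 * sqrt(3) / 10829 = -5997.96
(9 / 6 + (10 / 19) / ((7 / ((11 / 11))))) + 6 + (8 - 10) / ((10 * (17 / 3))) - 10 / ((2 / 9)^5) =-3336380909 / 180880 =-18445.27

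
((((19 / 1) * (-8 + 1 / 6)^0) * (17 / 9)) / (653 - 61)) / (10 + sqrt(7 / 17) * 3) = 27455 / 4360968 - 323 * sqrt(119) / 2907312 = 0.01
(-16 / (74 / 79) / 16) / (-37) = 79 / 2738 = 0.03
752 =752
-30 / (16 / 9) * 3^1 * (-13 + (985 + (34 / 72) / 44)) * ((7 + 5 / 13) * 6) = -623564325 / 286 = -2180294.84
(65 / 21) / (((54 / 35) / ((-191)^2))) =11856325 / 162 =73187.19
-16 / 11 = -1.45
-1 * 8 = -8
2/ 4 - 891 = -1781/ 2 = -890.50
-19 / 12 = -1.58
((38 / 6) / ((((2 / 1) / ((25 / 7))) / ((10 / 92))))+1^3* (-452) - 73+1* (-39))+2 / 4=-1086307 / 1932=-562.27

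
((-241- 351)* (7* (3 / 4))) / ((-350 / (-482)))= -107004 / 25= -4280.16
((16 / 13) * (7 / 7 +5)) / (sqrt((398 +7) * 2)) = 16 * sqrt(10) / 195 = 0.26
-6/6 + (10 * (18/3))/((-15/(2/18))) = -13/9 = -1.44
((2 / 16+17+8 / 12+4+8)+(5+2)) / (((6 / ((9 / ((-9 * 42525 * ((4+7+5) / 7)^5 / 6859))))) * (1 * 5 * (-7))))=2077378471 / 4586471424000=0.00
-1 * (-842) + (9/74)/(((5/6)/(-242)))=149236/185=806.68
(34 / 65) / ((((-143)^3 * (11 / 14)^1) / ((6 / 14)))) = -204 / 2090808005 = -0.00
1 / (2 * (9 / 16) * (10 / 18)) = 8 / 5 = 1.60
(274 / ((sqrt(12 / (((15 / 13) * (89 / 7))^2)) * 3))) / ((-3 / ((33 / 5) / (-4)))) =134123 * sqrt(3) / 1092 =212.74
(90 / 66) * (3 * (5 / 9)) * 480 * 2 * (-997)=-23928000 / 11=-2175272.73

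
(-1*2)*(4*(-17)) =136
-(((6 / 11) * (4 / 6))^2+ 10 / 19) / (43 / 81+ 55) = -0.01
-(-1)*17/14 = 17/14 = 1.21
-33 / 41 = -0.80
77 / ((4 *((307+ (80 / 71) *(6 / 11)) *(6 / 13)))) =111683 / 823704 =0.14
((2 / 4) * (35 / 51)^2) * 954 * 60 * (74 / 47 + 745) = 136689199500 / 13583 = 10063255.50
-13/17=-0.76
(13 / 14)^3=2197 / 2744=0.80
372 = 372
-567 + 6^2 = -531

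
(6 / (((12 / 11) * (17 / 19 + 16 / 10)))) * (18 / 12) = 1045 / 316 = 3.31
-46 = -46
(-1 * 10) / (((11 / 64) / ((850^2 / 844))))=-115600000 / 2321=-49806.12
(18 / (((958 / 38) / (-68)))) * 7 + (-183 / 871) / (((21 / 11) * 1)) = -992864233 / 2920463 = -339.97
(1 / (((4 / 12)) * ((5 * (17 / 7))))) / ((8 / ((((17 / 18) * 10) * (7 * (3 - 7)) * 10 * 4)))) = -326.67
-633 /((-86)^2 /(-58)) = 18357 /3698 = 4.96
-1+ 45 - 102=-58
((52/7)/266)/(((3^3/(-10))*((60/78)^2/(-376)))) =826072/125685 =6.57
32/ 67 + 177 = 11891/ 67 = 177.48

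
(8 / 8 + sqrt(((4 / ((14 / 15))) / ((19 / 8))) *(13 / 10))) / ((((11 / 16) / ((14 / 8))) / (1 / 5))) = 28 / 55 + 8 *sqrt(10374) / 1045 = 1.29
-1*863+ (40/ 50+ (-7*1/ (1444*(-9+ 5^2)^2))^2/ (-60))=-7069253995855921/ 8199088373760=-862.20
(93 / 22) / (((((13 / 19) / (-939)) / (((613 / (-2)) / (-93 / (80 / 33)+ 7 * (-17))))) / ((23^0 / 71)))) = -20341951380 / 127816117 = -159.15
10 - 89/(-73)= 819/73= 11.22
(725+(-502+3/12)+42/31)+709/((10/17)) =1429.90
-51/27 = -17/9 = -1.89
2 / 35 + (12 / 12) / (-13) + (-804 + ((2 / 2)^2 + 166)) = -289844 / 455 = -637.02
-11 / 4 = -2.75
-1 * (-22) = 22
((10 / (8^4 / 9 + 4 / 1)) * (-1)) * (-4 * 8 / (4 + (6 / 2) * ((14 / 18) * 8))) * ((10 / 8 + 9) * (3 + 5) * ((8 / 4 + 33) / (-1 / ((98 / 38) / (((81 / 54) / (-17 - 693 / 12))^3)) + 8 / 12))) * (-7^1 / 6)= -3552412178419650 / 23001752655127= -154.44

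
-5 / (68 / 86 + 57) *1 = -43 / 497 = -0.09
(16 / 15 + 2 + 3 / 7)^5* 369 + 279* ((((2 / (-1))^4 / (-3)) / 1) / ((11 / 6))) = 2990004158379757 / 15598996875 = 191679.26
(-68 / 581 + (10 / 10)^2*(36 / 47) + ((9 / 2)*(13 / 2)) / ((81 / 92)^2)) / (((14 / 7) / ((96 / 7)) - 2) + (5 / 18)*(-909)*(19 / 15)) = -12225261376 / 102460315041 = -0.12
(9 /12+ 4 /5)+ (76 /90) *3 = 49 /12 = 4.08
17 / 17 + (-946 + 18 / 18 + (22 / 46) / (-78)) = -1693547 / 1794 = -944.01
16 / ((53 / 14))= 224 / 53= 4.23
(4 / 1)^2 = 16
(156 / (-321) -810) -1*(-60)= -80302 / 107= -750.49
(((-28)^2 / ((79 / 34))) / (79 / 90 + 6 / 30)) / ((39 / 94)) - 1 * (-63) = 81445917 / 99619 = 817.57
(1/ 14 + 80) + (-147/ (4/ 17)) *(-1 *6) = 26800/ 7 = 3828.57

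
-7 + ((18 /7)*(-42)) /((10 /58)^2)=-91003 /25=-3640.12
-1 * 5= -5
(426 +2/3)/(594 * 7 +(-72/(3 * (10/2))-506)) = 1600/13677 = 0.12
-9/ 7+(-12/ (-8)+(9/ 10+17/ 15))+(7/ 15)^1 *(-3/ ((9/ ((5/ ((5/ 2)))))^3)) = 56956/ 25515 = 2.23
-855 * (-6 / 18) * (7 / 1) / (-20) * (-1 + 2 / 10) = 399 / 5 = 79.80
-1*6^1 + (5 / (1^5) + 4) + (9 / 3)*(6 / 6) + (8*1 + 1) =15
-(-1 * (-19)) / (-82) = 0.23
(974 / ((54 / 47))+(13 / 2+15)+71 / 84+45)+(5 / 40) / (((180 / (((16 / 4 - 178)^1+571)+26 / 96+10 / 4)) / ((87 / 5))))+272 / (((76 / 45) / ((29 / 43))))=2032882344517 / 1976486400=1028.53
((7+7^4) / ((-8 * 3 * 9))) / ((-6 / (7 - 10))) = -5.57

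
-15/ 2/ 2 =-15/ 4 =-3.75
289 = 289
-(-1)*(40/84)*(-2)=-0.95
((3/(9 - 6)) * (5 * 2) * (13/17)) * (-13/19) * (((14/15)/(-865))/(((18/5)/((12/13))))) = 0.00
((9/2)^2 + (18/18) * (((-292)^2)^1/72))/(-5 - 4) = -43361/324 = -133.83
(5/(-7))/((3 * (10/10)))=-5/21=-0.24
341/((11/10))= 310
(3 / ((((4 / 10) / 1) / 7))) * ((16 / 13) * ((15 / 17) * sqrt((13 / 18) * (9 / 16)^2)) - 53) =-5565 / 2 + 4725 * sqrt(26) / 884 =-2755.25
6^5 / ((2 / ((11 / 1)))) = 42768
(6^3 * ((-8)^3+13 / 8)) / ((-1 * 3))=36747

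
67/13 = 5.15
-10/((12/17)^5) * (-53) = 376262105/124416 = 3024.23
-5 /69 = -0.07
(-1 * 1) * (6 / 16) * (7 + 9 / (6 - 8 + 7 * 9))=-327 / 122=-2.68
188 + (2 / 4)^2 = 753 / 4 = 188.25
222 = 222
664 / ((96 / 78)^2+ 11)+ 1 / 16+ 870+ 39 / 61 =1906860391 / 2064240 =923.76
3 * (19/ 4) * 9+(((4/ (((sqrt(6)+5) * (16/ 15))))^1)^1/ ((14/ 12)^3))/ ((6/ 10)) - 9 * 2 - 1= 2874929/ 26068 - 1350 * sqrt(6)/ 6517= 109.78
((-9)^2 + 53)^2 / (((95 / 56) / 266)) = 14077504 / 5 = 2815500.80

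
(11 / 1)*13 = 143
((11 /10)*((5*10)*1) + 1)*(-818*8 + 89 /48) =-2198161 /6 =-366360.17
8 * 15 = 120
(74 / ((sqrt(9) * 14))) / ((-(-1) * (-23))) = -37 / 483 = -0.08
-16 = -16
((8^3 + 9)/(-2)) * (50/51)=-13025/51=-255.39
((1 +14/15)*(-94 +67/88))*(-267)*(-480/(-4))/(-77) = -63531315/847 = -75007.46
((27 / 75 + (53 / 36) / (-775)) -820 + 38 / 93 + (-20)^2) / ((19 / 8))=-1231222 / 6975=-176.52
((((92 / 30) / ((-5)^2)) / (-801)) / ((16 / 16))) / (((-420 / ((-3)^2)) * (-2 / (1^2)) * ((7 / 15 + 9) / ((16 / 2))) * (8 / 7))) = -23 / 18957000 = -0.00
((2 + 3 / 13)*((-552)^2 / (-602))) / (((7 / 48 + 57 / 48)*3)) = -1104552 / 3913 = -282.28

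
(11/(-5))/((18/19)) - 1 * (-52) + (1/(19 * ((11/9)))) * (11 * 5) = 88999/1710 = 52.05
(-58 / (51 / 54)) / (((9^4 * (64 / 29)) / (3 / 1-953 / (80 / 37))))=29452661 / 15863040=1.86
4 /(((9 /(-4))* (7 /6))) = -32 /21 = -1.52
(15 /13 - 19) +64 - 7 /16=9509 /208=45.72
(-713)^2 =508369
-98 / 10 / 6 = -49 / 30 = -1.63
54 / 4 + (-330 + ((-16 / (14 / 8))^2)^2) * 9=287792775 / 4802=59931.86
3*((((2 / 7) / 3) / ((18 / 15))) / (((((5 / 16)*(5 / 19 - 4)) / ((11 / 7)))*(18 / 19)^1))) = -0.34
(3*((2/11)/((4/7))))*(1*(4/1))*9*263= 9037.64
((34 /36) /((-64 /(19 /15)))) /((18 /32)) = -323 /9720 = -0.03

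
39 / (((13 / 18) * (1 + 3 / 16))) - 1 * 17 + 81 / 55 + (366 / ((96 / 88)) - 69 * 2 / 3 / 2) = 715713 / 2090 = 342.45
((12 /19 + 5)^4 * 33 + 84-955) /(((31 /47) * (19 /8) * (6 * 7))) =791878041496 /1611940449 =491.26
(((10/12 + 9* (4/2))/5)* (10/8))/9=113/216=0.52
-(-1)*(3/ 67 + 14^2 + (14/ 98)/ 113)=10389852/ 52997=196.05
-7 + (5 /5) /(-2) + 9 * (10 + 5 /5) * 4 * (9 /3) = 2361 /2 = 1180.50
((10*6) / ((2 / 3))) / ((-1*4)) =-45 / 2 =-22.50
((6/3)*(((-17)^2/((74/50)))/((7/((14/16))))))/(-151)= -7225/22348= -0.32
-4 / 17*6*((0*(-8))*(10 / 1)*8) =0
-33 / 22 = -3 / 2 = -1.50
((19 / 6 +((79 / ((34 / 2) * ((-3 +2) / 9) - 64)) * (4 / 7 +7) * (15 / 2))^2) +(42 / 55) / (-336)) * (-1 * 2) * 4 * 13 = -1371598843732351 / 2843082165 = -482433.77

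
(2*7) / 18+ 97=880 / 9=97.78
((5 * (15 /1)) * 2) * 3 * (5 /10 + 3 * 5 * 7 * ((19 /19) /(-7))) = -6525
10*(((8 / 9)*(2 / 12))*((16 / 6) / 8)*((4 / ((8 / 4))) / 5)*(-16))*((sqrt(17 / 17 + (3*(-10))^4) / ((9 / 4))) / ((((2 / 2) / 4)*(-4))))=1024*sqrt(810001) / 729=1264.20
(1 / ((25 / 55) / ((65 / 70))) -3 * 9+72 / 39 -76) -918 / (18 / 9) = -507881 / 910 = -558.11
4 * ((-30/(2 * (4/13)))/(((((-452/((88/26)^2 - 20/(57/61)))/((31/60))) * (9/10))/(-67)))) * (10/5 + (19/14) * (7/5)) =49758689/77292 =643.78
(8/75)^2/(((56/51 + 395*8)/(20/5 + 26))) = 34/314875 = 0.00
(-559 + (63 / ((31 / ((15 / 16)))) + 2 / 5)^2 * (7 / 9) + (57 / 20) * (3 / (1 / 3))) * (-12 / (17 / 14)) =205058377559 / 39208800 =5229.91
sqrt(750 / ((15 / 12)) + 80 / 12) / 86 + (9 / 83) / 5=9 / 415 + sqrt(1365) / 129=0.31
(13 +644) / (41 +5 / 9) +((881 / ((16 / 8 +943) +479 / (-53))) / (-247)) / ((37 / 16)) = 78834547345 / 4986841574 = 15.81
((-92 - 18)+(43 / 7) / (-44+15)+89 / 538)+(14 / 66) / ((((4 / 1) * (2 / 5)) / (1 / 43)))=-68215702087 / 619898664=-110.04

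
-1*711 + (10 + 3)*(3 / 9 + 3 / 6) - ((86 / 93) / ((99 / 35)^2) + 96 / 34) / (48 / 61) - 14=-266979880067 / 371889144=-717.90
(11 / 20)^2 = 121 / 400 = 0.30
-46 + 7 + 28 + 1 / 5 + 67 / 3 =173 / 15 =11.53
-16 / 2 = -8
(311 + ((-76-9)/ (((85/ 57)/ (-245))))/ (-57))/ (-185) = -66/ 185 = -0.36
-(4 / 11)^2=-16 / 121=-0.13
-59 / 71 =-0.83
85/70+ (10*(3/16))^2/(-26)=12569/11648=1.08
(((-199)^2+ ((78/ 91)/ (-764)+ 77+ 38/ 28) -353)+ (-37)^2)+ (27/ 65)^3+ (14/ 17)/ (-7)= 36288308096076/ 891707375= 40695.31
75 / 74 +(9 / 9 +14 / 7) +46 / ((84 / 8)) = 13045 / 1554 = 8.39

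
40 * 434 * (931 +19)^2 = 15667400000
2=2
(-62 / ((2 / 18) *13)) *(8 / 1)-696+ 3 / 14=-189129 / 182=-1039.17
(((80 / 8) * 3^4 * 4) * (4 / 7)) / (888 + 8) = 405 / 196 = 2.07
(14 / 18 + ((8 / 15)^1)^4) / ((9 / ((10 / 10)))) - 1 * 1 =-0.90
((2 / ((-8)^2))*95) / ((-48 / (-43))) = 4085 / 1536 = 2.66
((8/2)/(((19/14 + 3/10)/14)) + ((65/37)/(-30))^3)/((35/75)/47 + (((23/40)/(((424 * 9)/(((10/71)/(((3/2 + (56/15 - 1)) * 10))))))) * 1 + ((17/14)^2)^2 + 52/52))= 11564859776385798941380/1089669304926321786567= 10.61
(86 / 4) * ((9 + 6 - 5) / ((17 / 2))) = 430 / 17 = 25.29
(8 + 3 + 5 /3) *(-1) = -38 /3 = -12.67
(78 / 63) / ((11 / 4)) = 104 / 231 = 0.45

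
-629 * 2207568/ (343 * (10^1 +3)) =-1388560272/ 4459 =-311406.21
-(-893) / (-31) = -893 / 31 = -28.81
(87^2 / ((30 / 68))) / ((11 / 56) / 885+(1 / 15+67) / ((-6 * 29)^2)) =7039594.18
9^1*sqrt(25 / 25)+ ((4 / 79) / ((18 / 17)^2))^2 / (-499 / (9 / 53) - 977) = 1442979279719 / 160331040360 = 9.00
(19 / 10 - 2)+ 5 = 49 / 10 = 4.90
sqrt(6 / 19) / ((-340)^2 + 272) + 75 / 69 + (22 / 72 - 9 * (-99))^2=sqrt(114) / 2201568 + 23680270487 / 29808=794426.68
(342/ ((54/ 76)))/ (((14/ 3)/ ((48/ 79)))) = 34656/ 553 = 62.67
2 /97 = 0.02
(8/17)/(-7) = -8/119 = -0.07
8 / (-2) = -4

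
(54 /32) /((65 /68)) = 459 /260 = 1.77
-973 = -973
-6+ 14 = 8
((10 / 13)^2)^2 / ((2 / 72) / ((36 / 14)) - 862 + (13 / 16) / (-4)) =-10368000 / 25531277681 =-0.00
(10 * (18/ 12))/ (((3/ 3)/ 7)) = 105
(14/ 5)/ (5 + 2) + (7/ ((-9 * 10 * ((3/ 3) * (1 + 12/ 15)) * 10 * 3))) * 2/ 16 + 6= 49765/ 7776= 6.40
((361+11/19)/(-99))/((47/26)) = -59540/29469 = -2.02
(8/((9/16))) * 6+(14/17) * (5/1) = 4562/51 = 89.45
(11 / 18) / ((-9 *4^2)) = -11 / 2592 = -0.00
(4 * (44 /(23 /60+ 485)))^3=1177583616000 /24700647083867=0.05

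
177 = 177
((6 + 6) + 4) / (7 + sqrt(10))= 112 / 39 - 16 * sqrt(10) / 39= 1.57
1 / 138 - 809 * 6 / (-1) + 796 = 779701 / 138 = 5650.01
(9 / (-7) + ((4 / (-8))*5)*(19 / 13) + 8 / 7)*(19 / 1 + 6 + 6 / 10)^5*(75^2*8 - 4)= -76308649588293632 / 40625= -1878366759096.46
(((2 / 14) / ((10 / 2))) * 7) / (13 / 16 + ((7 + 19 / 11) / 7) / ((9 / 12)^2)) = 3696 / 55975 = 0.07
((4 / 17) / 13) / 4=1 / 221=0.00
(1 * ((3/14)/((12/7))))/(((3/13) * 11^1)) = 13/264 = 0.05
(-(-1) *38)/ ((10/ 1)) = 19/ 5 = 3.80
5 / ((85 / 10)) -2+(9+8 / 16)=275 / 34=8.09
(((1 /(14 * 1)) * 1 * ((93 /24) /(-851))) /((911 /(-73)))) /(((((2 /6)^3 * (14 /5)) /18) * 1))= 2749545 /607804624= 0.00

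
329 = 329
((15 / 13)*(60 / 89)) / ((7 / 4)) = 3600 / 8099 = 0.44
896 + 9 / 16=896.56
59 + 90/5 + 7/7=78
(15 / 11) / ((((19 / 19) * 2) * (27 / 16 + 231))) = 40 / 13651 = 0.00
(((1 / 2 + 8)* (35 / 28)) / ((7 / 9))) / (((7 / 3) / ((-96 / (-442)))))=810 / 637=1.27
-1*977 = -977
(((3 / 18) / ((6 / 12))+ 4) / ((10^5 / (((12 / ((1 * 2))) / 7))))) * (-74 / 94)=-481 / 16450000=-0.00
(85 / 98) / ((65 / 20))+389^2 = 96391647 / 637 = 151321.27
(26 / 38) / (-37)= -13 / 703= -0.02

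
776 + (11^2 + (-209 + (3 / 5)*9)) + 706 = 6997 / 5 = 1399.40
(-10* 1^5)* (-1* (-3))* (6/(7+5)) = -15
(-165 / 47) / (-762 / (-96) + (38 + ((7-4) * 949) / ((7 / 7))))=-880 / 725163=-0.00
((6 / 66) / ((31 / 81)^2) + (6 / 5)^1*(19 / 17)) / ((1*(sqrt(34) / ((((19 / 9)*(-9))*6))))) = -38.36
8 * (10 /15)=16 /3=5.33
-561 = -561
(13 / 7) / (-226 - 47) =-1 / 147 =-0.01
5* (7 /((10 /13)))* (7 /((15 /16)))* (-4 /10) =-10192 /75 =-135.89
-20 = -20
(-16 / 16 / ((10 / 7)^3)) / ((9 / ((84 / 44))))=-2401 / 33000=-0.07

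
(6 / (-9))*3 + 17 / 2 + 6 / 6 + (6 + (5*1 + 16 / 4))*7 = 225 / 2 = 112.50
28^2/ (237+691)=49/ 58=0.84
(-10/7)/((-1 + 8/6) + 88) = -6/371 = -0.02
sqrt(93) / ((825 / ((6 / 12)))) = sqrt(93) / 1650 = 0.01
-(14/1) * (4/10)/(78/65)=-14/3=-4.67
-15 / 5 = -3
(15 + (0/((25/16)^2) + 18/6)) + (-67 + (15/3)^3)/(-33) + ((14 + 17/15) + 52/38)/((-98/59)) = 645971/102410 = 6.31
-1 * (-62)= 62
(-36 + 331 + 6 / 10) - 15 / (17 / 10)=24376 / 85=286.78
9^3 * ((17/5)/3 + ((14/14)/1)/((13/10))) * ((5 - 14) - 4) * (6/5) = -540918/25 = -21636.72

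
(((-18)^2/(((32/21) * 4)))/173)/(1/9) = 15309/5536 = 2.77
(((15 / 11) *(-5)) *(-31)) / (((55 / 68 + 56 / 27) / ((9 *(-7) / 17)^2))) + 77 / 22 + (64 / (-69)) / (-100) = 3450308254637 / 3414778950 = 1010.40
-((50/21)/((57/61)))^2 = -9302500/1432809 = -6.49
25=25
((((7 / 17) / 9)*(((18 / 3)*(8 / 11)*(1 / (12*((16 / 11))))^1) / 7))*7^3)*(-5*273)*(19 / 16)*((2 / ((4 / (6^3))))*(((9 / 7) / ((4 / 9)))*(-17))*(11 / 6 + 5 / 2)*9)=12043513755 / 64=188179902.42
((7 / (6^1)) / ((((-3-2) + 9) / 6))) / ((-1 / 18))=-63 / 2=-31.50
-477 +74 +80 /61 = -24503 /61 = -401.69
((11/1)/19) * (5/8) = 55/152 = 0.36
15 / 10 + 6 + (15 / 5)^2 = 33 / 2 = 16.50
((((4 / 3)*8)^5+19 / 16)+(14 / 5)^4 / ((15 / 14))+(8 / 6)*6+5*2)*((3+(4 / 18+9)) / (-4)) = -422157.50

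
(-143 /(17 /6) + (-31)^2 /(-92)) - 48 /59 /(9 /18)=-5771251 /92276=-62.54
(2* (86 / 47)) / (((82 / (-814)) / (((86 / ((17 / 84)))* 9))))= -4551380064 / 32759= -138935.26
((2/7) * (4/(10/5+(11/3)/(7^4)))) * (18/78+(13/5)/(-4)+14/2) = 3521238/937105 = 3.76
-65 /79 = -0.82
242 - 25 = 217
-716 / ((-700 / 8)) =1432 / 175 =8.18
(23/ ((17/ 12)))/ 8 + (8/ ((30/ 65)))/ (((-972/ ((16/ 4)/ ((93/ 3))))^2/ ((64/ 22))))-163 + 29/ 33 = -10192902687871/ 63669111858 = -160.09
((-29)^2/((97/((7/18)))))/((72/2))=5887/62856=0.09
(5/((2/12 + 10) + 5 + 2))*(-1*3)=-90/103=-0.87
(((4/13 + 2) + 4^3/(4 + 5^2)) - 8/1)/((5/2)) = -2628/1885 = -1.39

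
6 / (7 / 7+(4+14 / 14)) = 1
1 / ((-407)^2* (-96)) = -1 / 15902304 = -0.00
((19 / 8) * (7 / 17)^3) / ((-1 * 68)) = -6517 / 2672672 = -0.00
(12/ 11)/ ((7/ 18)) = 216/ 77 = 2.81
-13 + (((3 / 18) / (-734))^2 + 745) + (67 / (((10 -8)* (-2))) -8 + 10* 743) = 157823721397 / 19395216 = 8137.25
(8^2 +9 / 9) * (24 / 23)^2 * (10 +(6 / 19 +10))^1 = 14451840 / 10051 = 1437.85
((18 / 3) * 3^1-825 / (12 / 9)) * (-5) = 12015 / 4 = 3003.75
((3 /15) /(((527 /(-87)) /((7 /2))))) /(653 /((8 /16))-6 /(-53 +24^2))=-45501 /514225520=-0.00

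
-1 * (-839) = 839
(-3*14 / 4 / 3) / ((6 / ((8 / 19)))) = -14 / 57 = -0.25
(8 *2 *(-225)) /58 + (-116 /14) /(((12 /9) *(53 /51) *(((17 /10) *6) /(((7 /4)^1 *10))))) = -444675 /6148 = -72.33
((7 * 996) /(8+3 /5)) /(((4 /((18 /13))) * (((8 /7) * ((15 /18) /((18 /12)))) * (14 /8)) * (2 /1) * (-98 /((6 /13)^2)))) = -181521 /661297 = -0.27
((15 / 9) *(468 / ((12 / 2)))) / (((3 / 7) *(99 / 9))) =910 / 33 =27.58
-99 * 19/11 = -171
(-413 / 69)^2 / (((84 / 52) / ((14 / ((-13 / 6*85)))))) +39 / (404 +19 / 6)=-1572103978 / 988645455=-1.59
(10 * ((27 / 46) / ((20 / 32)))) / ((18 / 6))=72 / 23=3.13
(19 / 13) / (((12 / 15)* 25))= 19 / 260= 0.07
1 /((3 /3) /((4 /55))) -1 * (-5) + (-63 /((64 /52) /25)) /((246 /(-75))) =28519173 /72160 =395.22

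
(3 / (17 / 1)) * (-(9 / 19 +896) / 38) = -51099 / 12274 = -4.16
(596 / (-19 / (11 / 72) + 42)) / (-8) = 1639 / 1812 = 0.90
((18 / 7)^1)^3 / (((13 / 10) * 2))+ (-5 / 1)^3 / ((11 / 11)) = -118.46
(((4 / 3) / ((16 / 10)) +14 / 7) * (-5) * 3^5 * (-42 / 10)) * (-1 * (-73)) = 2110941 / 2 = 1055470.50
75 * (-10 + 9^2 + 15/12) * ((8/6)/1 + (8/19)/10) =141610/19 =7453.16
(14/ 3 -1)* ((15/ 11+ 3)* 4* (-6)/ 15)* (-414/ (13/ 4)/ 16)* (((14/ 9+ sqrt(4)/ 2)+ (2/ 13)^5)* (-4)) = -50283678976/ 24134045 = -2083.52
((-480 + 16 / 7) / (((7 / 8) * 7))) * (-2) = 53504 / 343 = 155.99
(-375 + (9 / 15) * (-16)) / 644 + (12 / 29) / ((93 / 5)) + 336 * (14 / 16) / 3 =282024063 / 2894780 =97.43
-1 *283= -283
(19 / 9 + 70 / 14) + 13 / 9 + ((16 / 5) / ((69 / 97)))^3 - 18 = 3350485483 / 41063625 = 81.59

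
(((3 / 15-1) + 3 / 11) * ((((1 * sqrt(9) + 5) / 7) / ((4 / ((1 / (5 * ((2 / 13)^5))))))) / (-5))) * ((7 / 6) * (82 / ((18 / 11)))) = 441467377 / 108000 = 4087.66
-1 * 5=-5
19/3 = 6.33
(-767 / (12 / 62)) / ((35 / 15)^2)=-71331 / 98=-727.87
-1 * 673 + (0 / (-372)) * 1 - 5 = -678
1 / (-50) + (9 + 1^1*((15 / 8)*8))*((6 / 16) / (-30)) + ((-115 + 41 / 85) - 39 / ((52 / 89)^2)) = -20250923 / 88400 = -229.08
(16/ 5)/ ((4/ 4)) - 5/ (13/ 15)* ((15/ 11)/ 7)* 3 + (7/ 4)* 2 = 33317/ 10010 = 3.33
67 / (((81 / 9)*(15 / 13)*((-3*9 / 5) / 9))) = -871 / 81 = -10.75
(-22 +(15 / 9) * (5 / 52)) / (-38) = 3407 / 5928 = 0.57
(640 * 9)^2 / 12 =2764800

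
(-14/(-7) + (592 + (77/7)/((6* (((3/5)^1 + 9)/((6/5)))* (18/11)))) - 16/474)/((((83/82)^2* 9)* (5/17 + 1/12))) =1158835043063/6788737494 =170.70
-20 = -20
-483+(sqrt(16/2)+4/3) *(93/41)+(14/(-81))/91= -20722069/43173+186 *sqrt(2)/41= -473.56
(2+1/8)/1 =17/8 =2.12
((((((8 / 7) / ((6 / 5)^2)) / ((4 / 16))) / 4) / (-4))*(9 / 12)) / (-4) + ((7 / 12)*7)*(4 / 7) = 531 / 224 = 2.37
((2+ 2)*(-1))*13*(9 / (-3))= 156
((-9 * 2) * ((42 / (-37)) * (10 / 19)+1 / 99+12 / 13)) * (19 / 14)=-303763 / 37037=-8.20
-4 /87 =-0.05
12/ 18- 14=-40/ 3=-13.33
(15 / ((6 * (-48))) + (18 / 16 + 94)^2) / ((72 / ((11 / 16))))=19110883 / 221184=86.40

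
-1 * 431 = -431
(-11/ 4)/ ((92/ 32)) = -22/ 23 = -0.96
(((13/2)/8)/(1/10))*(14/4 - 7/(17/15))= -5915/272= -21.75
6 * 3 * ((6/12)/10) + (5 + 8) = 139/10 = 13.90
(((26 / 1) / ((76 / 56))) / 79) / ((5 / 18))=6552 / 7505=0.87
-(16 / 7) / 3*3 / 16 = -1 / 7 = -0.14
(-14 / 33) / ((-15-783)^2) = -1 / 1501038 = -0.00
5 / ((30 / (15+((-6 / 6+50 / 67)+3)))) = 1189 / 402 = 2.96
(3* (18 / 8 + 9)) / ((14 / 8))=135 / 7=19.29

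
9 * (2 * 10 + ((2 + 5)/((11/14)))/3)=206.73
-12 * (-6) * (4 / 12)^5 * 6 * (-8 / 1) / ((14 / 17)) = -1088 / 63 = -17.27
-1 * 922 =-922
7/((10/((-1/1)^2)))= 7/10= 0.70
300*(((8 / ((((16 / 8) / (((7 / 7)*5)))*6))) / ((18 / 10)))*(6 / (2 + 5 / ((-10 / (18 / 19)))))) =190000 / 87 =2183.91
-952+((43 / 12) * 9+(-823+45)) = -6791 / 4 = -1697.75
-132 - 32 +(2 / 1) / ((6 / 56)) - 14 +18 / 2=-451 / 3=-150.33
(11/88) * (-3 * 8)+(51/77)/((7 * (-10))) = -16221/5390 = -3.01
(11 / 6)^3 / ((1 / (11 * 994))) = 7276577 / 108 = 67375.71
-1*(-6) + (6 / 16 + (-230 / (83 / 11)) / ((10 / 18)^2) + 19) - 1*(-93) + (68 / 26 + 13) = 1520481 / 43160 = 35.23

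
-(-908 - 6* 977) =6770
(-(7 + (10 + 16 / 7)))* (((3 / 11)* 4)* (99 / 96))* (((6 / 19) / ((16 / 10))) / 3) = -1.43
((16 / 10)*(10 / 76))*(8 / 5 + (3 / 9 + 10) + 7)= 1136 / 285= 3.99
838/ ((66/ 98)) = 41062/ 33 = 1244.30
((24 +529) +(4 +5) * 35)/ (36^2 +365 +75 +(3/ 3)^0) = 868/ 1737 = 0.50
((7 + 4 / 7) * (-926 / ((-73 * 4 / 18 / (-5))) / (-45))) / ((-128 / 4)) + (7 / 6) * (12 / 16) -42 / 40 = -1.68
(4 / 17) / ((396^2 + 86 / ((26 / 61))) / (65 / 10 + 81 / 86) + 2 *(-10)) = 0.00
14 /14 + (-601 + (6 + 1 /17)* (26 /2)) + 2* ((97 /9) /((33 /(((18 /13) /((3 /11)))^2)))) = -4347415 /8619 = -504.40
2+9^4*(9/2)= 59053/2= 29526.50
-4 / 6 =-2 / 3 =-0.67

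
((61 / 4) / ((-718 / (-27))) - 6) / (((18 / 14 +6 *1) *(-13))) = 36365 / 634712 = 0.06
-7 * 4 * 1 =-28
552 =552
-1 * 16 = -16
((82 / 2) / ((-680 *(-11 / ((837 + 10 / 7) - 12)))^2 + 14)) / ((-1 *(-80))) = 54884609 / 10272309600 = 0.01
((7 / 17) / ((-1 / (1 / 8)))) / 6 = -7 / 816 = -0.01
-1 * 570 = -570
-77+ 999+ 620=1542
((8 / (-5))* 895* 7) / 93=-10024 / 93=-107.78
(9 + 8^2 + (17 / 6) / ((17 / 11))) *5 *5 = 11225 / 6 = 1870.83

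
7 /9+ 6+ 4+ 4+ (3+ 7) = 24.78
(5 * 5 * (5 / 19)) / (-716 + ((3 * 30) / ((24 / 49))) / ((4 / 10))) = -0.03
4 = 4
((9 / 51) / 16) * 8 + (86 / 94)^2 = 69493 / 75106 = 0.93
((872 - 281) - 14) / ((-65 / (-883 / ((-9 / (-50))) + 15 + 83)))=24965636 / 585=42676.30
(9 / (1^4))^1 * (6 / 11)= 54 / 11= 4.91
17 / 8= 2.12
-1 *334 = -334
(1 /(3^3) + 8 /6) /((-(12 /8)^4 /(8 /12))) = -1184 /6561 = -0.18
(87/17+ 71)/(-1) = -1294/17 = -76.12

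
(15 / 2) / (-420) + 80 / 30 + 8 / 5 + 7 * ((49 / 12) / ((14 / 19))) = 18077 / 420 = 43.04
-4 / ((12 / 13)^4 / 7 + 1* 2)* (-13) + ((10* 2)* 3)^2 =762260102 / 210295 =3624.72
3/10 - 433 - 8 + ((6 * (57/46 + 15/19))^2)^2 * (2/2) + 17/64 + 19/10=251017843407802629/11670130867520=21509.43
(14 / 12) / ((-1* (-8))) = 7 / 48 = 0.15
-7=-7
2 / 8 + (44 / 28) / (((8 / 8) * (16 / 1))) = 0.35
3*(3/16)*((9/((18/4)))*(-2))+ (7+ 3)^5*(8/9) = 3199919/36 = 88886.64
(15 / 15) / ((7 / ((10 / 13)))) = 10 / 91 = 0.11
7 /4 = 1.75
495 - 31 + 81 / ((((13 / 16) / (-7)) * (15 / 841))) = -2513024 / 65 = -38661.91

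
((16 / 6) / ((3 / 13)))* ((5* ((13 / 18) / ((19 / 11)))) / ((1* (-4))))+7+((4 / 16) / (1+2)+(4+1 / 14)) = 220421 / 43092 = 5.12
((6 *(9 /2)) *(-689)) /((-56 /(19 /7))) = 353457 /392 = 901.68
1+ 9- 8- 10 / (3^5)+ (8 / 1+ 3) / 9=773 / 243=3.18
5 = 5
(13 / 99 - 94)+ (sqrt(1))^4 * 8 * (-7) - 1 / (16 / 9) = -238283 / 1584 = -150.43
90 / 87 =1.03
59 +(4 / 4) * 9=68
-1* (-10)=10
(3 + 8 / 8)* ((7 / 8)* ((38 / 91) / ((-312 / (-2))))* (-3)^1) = -0.03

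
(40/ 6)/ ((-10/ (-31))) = 62/ 3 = 20.67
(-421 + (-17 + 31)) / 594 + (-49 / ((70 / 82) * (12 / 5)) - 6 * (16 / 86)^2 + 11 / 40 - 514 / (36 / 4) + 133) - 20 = 62612143 / 1996920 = 31.35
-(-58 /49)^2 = -1.40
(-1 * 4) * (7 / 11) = -28 / 11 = -2.55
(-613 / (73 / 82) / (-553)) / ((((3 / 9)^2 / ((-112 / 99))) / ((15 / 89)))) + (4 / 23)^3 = -146419404128 / 68693580131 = -2.13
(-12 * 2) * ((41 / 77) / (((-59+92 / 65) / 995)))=63640200 / 288211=220.81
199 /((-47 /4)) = -796 /47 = -16.94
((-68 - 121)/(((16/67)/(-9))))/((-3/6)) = -113967/8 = -14245.88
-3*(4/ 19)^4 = -768/ 130321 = -0.01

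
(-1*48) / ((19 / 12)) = -576 / 19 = -30.32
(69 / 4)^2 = 4761 / 16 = 297.56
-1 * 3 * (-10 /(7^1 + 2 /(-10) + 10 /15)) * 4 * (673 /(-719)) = -151425 /10066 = -15.04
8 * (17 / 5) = 27.20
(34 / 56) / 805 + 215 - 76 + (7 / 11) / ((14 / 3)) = 34497657 / 247940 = 139.14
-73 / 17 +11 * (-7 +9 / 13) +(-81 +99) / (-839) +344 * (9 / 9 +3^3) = 1772290393 / 185419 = 9558.30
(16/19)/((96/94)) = 47/57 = 0.82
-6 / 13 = -0.46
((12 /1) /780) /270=1 /17550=0.00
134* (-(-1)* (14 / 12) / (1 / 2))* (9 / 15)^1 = 938 / 5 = 187.60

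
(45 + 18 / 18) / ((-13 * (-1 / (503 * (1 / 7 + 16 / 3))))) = 2660870 / 273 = 9746.78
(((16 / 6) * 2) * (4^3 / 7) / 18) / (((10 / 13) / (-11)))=-36608 / 945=-38.74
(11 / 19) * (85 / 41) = 935 / 779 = 1.20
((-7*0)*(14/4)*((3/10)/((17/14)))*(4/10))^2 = 0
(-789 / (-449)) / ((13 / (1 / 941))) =789 / 5492617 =0.00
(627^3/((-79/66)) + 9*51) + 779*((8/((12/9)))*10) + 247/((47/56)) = -764441478451/3713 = -205882434.27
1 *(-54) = -54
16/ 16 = 1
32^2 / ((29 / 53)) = 1871.45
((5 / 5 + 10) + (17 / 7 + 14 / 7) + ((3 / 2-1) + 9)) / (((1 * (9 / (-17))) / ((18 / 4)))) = -5933 / 28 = -211.89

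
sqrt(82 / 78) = sqrt(1599) / 39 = 1.03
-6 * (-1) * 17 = 102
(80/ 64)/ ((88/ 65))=325/ 352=0.92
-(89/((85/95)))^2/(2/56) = -277043.14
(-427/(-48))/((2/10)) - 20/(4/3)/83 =176485/3984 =44.30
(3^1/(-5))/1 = -3/5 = -0.60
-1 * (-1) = 1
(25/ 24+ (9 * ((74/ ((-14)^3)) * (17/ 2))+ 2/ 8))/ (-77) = 0.01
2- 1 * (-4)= 6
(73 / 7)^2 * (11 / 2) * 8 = 234476 / 49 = 4785.22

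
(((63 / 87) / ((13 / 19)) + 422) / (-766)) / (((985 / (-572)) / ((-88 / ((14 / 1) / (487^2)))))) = -36616337866856 / 76582765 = -478127.66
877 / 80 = 10.96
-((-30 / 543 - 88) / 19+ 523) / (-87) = 61471 / 10317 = 5.96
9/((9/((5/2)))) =5/2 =2.50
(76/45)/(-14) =-38/315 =-0.12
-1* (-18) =18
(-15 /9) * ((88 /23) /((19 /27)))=-3960 /437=-9.06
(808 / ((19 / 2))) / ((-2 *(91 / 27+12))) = -21816 / 7885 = -2.77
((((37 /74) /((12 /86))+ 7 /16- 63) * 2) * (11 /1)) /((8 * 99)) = -2831 /1728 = -1.64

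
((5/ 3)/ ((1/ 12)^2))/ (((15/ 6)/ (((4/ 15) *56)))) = 7168/ 5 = 1433.60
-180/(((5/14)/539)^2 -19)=1138842320/120211131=9.47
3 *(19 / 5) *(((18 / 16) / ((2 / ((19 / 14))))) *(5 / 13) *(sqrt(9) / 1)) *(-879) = -25702839 / 2912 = -8826.52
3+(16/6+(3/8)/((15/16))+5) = 166/15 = 11.07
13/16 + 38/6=343/48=7.15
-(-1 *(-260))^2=-67600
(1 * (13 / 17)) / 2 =0.38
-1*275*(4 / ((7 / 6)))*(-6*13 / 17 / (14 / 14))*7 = 514800 / 17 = 30282.35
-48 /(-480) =1 /10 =0.10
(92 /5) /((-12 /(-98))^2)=55223 /45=1227.18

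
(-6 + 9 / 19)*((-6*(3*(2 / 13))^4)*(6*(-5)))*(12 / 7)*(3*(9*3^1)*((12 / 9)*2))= -16713.86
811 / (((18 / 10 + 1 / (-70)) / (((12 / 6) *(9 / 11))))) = 204372 / 275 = 743.17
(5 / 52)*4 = 5 / 13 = 0.38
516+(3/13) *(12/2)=6726/13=517.38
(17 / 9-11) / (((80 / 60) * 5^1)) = -41 / 30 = -1.37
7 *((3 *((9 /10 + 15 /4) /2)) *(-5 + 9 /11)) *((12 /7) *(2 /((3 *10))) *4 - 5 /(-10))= -429939 /2200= -195.43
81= 81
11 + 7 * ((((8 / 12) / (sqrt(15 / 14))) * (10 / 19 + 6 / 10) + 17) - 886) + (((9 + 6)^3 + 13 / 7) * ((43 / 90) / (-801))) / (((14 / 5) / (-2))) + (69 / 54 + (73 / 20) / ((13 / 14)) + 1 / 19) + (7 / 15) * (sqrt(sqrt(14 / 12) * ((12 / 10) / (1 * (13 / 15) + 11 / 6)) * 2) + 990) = -2444454431333 / 436252635 + 14 * 14^(1 / 4) * 3^(3 / 4) / 135 + 1498 * sqrt(210) / 4275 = -5597.76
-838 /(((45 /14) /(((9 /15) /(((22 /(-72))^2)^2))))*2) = -3284209152 /366025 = -8972.64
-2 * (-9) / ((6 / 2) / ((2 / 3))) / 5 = 4 / 5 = 0.80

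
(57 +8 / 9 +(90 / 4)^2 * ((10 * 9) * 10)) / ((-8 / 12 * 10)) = -2050573 / 30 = -68352.43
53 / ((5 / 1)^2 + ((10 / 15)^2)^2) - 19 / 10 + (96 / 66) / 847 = 39001427 / 190159970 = 0.21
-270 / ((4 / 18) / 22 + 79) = -13365 / 3911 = -3.42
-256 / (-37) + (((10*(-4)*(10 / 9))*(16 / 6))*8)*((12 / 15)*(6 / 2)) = -755456 / 333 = -2268.64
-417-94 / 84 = -418.12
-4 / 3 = -1.33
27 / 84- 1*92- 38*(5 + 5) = -13207 / 28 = -471.68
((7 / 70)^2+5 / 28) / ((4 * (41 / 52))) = 429 / 7175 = 0.06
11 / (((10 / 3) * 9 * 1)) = 11 / 30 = 0.37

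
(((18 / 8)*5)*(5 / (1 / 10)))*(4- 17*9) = -167625 / 2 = -83812.50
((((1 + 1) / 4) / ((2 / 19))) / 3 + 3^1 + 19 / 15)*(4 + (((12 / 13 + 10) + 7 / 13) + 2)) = 2043 / 20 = 102.15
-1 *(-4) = 4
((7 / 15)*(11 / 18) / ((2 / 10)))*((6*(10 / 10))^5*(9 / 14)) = 7128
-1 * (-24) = 24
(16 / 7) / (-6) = -8 / 21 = -0.38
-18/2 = -9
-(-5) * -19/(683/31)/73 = -2945/49859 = -0.06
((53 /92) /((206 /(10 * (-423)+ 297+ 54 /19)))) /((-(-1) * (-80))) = 3957669 /28807040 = 0.14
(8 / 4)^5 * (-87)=-2784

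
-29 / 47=-0.62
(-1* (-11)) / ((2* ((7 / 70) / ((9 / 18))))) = 55 / 2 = 27.50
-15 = -15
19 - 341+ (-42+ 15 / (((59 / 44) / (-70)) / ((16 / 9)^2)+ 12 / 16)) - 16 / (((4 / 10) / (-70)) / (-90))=-49340033428 / 195527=-252343.84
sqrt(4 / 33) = 2*sqrt(33) / 33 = 0.35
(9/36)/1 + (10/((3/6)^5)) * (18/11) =23051/44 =523.89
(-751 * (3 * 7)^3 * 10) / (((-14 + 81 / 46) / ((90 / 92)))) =3129754950 / 563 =5559067.41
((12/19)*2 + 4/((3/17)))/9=1364/513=2.66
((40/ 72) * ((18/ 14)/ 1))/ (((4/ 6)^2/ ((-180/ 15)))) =-135/ 7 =-19.29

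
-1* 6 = -6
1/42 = 0.02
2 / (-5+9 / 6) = -4 / 7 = -0.57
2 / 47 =0.04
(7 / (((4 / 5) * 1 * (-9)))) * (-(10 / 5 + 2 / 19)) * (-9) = -350 / 19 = -18.42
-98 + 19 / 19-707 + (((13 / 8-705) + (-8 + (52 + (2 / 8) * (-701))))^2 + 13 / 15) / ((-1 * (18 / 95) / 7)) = -88944635635 / 3456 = -25736295.03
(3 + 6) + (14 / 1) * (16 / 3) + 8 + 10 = 305 / 3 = 101.67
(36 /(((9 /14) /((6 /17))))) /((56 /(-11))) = -66 /17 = -3.88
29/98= 0.30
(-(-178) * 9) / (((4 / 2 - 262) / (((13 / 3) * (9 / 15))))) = -16.02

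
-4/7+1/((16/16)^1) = 3/7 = 0.43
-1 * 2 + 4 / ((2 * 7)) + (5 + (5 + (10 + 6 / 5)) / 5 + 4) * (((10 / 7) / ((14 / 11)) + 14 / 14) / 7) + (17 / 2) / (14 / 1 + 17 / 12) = 808518 / 317275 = 2.55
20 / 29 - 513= -14857 / 29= -512.31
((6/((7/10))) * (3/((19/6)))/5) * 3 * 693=64152/19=3376.42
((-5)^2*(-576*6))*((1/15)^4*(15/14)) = -64/35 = -1.83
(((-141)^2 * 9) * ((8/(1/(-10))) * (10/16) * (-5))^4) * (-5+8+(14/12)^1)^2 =12134399414062500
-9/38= -0.24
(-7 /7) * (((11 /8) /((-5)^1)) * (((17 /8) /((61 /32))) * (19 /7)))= 3553 /4270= 0.83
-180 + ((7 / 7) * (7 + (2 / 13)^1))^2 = -21771 / 169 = -128.82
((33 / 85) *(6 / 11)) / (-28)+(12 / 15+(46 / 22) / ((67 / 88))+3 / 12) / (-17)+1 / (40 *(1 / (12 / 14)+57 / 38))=-565121 / 2551360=-0.22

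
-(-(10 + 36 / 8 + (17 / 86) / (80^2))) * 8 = 7980817 / 68800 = 116.00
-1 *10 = -10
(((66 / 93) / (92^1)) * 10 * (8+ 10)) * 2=1980 / 713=2.78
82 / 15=5.47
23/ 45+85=3848/ 45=85.51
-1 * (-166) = 166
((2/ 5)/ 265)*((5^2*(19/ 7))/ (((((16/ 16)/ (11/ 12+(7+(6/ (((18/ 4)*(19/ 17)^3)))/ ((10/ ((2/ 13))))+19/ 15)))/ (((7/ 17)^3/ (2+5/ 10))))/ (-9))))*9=-2604173355/ 1222005577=-2.13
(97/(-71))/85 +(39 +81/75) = 1208929/30175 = 40.06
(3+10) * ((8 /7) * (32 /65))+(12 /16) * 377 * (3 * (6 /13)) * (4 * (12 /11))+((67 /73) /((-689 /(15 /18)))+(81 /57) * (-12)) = 3749772890683 /2207535330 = 1698.62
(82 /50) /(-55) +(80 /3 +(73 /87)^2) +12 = 409435546 /10407375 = 39.34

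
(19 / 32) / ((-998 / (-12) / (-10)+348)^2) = 4275 / 830770322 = 0.00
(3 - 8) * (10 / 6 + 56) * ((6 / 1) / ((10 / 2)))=-346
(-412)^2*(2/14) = 169744/7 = 24249.14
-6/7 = -0.86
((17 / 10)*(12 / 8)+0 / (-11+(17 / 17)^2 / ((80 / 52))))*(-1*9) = -459 / 20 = -22.95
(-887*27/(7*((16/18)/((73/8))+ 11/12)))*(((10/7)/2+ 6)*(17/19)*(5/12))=-4190619969/496223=-8445.03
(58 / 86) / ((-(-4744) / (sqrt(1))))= 0.00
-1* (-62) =62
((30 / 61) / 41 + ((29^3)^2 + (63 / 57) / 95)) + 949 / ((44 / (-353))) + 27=594815734.46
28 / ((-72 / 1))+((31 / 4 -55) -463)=-18383 / 36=-510.64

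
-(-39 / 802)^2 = -1521 / 643204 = -0.00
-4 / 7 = -0.57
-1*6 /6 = -1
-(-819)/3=273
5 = 5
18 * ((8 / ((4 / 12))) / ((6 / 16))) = 1152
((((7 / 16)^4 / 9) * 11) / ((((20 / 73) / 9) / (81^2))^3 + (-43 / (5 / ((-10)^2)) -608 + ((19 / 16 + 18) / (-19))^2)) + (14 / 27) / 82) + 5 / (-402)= -16453822605462631344521639690095 / 2677622168196827378942812966128384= -0.01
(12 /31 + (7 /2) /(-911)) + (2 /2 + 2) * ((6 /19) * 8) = 8544701 /1073158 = 7.96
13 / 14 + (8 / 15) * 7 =979 / 210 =4.66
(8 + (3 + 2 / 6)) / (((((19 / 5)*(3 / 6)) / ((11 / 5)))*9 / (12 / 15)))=2992 / 2565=1.17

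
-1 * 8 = -8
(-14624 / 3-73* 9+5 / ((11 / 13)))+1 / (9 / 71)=-546269 / 99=-5517.87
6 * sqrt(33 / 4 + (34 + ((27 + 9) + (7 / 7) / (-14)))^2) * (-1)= -419.93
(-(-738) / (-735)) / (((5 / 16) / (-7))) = 3936 / 175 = 22.49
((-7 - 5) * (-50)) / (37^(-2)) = 821400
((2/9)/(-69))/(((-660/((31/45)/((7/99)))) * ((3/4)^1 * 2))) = 31/978075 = 0.00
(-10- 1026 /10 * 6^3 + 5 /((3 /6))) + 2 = -110798 /5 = -22159.60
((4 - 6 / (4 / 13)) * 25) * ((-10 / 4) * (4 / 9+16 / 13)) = 189875 / 117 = 1622.86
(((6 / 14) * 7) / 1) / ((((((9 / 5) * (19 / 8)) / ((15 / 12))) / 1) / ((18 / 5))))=60 / 19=3.16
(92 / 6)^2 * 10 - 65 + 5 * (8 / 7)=144385 / 63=2291.83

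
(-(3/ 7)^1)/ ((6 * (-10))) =1/ 140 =0.01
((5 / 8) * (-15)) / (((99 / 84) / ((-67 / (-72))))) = -11725 / 1584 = -7.40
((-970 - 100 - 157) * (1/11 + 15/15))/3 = -4908/11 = -446.18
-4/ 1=-4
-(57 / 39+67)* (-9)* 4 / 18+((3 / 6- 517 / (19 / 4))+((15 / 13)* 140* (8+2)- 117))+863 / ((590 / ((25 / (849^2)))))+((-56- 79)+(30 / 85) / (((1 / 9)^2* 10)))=1245382693329884 / 892859802705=1394.82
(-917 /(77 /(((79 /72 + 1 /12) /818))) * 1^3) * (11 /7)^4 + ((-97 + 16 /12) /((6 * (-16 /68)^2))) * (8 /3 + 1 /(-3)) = -570244331519 /848455776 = -672.10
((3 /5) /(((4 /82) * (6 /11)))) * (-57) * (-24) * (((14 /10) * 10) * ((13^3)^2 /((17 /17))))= 10422953432892 /5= 2084590686578.40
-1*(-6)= 6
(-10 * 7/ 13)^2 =4900/ 169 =28.99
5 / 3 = 1.67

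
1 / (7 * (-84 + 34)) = -1 / 350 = -0.00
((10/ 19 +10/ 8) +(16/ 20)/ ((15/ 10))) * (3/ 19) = 2633/ 7220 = 0.36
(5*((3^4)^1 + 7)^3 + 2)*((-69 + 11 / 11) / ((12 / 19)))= -1100577926 / 3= -366859308.67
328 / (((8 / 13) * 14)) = 533 / 14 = 38.07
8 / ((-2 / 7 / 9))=-252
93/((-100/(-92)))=2139/25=85.56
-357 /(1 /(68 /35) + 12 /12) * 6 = -145656 /103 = -1414.14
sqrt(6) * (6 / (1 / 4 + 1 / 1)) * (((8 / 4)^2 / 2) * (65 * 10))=6240 * sqrt(6)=15284.82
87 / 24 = 3.62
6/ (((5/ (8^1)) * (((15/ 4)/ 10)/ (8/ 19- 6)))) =-13568/ 95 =-142.82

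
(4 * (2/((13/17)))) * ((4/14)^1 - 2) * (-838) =1367616/91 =15028.75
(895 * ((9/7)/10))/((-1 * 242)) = -1611/3388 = -0.48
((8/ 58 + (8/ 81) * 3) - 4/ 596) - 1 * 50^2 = -291617623/ 116667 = -2499.57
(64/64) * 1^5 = 1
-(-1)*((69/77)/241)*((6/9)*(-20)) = -920/18557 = -0.05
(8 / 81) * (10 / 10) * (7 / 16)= 7 / 162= 0.04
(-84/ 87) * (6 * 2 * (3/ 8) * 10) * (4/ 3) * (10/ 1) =-16800/ 29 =-579.31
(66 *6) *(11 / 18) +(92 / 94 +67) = 14569 / 47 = 309.98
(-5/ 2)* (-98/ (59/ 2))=490/ 59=8.31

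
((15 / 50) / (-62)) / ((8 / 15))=-9 / 992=-0.01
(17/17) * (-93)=-93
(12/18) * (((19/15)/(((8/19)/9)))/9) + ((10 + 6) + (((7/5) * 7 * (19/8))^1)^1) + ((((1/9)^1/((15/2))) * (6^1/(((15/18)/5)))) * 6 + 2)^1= 16733/360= 46.48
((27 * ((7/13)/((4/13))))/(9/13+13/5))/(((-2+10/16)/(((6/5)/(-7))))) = 2106/1177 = 1.79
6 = 6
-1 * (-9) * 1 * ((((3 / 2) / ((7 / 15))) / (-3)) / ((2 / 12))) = -405 / 7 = -57.86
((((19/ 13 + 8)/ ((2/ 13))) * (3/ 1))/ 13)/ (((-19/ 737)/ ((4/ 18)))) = -30217/ 247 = -122.34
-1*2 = -2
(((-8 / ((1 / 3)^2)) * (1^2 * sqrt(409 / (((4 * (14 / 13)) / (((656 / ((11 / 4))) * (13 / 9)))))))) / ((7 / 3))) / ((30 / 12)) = -2232.50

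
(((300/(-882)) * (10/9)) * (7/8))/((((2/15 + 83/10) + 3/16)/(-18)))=10000/14483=0.69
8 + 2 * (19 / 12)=67 / 6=11.17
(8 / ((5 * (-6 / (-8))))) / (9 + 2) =32 / 165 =0.19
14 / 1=14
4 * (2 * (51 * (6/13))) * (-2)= -4896/13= -376.62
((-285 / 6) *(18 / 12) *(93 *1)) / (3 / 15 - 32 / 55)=485925 / 28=17354.46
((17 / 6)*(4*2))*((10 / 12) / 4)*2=85 / 9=9.44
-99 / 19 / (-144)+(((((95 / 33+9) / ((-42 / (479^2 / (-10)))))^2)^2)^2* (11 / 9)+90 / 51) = 58575365209634244654147705628704996730791334638740217593 / 15241016060806612106250000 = 3843271667449067381901024000000.00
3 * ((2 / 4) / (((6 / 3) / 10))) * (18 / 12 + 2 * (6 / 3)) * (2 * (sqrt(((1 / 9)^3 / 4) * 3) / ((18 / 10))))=275 * sqrt(3) / 324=1.47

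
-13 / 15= -0.87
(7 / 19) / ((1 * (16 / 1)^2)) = 7 / 4864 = 0.00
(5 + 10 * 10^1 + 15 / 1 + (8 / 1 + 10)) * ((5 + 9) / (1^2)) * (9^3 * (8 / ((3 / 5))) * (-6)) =-112674240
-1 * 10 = -10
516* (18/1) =9288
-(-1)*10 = 10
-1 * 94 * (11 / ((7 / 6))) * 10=-62040 / 7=-8862.86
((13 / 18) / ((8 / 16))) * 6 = 26 / 3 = 8.67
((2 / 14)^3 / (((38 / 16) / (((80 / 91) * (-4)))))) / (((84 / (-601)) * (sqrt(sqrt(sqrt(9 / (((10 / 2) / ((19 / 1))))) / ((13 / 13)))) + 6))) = 0.00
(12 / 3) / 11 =4 / 11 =0.36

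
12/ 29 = 0.41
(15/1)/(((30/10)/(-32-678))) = -3550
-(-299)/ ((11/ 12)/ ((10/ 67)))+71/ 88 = 26527/ 536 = 49.49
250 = 250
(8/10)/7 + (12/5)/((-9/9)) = -16/7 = -2.29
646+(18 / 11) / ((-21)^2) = 348196 / 539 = 646.00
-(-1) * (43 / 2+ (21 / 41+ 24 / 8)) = 2051 / 82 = 25.01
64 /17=3.76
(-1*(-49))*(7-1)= 294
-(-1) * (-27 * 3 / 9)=-9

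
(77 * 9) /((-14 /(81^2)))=-649539 /2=-324769.50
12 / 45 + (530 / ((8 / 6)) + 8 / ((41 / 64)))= 504613 / 1230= 410.25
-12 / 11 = -1.09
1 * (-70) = -70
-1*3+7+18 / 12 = 11 / 2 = 5.50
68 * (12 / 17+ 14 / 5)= 1192 / 5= 238.40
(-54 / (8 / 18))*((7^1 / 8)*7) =-11907 / 16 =-744.19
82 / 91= 0.90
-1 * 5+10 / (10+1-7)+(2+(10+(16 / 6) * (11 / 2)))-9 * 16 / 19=1891 / 114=16.59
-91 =-91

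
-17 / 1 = -17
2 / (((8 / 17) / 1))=17 / 4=4.25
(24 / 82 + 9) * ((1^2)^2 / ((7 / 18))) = 6858 / 287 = 23.90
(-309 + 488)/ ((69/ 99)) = 256.83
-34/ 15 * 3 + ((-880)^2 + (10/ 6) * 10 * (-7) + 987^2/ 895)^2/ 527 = 4334196232376809339/ 3799261575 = 1140799638.78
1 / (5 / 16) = 16 / 5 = 3.20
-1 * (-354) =354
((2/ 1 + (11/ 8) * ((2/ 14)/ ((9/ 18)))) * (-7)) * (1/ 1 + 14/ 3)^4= -5595907/ 324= -17271.32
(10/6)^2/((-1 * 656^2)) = -25/3873024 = -0.00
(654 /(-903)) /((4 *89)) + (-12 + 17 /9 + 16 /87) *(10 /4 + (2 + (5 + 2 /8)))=-902352853 /9322572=-96.79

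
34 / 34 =1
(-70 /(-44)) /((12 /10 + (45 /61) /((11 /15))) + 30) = 10675 /216102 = 0.05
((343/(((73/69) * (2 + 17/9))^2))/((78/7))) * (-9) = -16.37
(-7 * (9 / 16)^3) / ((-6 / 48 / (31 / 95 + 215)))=13048371 / 6080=2146.11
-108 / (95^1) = -108 / 95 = -1.14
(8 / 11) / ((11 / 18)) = 144 / 121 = 1.19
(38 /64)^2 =361 /1024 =0.35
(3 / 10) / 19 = 3 / 190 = 0.02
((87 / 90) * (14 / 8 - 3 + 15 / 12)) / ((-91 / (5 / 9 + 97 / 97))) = 0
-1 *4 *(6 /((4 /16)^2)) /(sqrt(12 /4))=-128 *sqrt(3)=-221.70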